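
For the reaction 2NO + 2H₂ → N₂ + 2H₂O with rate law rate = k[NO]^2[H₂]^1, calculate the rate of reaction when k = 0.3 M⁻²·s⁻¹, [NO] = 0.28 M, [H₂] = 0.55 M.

0.01294 M/s

Step 1: The rate law is rate = k[NO]^2[H₂]^1
Step 2: Substitute: rate = 0.3 × (0.28)^2 × (0.55)^1
Step 3: rate = 0.3 × 0.0784 × 0.55 = 0.012936 M/s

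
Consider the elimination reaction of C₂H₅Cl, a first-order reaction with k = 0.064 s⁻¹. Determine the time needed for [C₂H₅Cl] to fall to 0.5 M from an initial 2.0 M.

21.66 s

Step 1: For first-order: t = ln([C₂H₅Cl]₀/[C₂H₅Cl])/k
Step 2: t = ln(2.0/0.5)/0.064
Step 3: t = ln(4)/0.064
Step 4: t = 1.386/0.064 = 21.66 s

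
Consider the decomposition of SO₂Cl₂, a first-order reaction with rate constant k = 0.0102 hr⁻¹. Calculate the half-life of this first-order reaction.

67.96 hr

Step 1: For a first-order reaction, t₁/₂ = ln(2)/k
Step 2: t₁/₂ = ln(2)/0.0102
Step 3: t₁/₂ = 0.6931/0.0102 = 67.96 hr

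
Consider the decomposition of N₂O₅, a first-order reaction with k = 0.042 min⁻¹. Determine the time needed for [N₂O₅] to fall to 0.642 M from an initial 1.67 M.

22.76 min

Step 1: For first-order: t = ln([N₂O₅]₀/[N₂O₅])/k
Step 2: t = ln(1.67/0.642)/0.042
Step 3: t = ln(2.601)/0.042
Step 4: t = 0.956/0.042 = 22.76 min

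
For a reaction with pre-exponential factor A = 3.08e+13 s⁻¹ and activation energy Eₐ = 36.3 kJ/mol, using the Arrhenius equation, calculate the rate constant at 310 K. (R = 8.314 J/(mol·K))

2.35e+07 s⁻¹

Step 1: Use the Arrhenius equation: k = A × exp(-Eₐ/RT)
Step 2: Convert Eₐ to J/mol: 36.3 kJ/mol = 36300 J/mol
Step 3: Calculate the exponent: -Eₐ/(RT) = -36300/(8.314 × 310) = -14.08429
Step 4: k = 3.08e+13 × exp(-14.08429)
Step 5: k = 3.08e+13 × 7.64312e-07 = 2.3541e+07 s⁻¹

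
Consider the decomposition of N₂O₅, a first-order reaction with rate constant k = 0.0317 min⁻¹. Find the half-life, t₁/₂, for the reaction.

21.87 min

Step 1: For a first-order reaction, t₁/₂ = ln(2)/k
Step 2: t₁/₂ = ln(2)/0.0317
Step 3: t₁/₂ = 0.6931/0.0317 = 21.87 min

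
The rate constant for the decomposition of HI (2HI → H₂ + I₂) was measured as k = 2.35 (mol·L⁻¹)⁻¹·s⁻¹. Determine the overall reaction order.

second order (2)

Step 1: The units of k for an nth-order reaction are (concentration)^(1-n)·(time)⁻¹.
Step 2: Here k has units (mol·L⁻¹)⁻¹·s⁻¹, so the concentration exponent is -1.
Step 3: 1 - n = -1 ⇒ n = 2. The reaction is second order.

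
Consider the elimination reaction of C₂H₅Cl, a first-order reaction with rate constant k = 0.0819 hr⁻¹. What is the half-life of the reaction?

8.463 hr

Step 1: For a first-order reaction, t₁/₂ = ln(2)/k
Step 2: t₁/₂ = ln(2)/0.0819
Step 3: t₁/₂ = 0.6931/0.0819 = 8.463 hr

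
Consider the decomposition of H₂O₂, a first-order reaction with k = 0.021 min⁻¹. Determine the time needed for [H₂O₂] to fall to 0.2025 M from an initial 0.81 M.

66.01 min

Step 1: For first-order: t = ln([H₂O₂]₀/[H₂O₂])/k
Step 2: t = ln(0.81/0.2025)/0.021
Step 3: t = ln(4)/0.021
Step 4: t = 1.386/0.021 = 66.01 min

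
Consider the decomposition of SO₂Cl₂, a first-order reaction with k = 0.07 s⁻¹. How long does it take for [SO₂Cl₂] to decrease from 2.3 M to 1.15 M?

9.902 s

Step 1: For first-order: t = ln([SO₂Cl₂]₀/[SO₂Cl₂])/k
Step 2: t = ln(2.3/1.15)/0.07
Step 3: t = ln(2)/0.07
Step 4: t = 0.6931/0.07 = 9.902 s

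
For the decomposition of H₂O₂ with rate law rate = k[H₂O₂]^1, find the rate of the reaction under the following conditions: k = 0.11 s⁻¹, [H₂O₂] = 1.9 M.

0.209 M/s

Step 1: Identify the rate law: rate = k[H₂O₂]^1
Step 2: Substitute values: rate = 0.11 × (1.9)^1
Step 3: Calculate: rate = 0.11 × 1.9 = 0.209 M/s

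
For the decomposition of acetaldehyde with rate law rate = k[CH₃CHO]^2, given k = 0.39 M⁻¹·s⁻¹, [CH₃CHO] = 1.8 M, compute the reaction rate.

1.264 M/s

Step 1: Identify the rate law: rate = k[CH₃CHO]^2
Step 2: Substitute values: rate = 0.39 × (1.8)^2
Step 3: Calculate: rate = 0.39 × 3.24 = 1.2636 M/s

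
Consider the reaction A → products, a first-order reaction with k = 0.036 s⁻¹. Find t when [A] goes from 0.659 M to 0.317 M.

20.33 s

Step 1: For first-order: t = ln([A]₀/[A])/k
Step 2: t = ln(0.659/0.317)/0.036
Step 3: t = ln(2.079)/0.036
Step 4: t = 0.7318/0.036 = 20.33 s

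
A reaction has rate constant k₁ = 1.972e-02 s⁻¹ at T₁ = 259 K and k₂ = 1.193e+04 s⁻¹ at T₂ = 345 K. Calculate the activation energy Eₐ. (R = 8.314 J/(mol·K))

115.0 kJ/mol

Step 1: Use the two-temperature Arrhenius form: ln(k₂/k₁) = -Eₐ/R × (1/T₂ - 1/T₁)
Step 2: ln(k₂/k₁) = ln(1.193e+04/1.972e-02) = ln(604970) = 13.3129
Step 3: 1/T₂ - 1/T₁ = 1/345 - 1/259 = -9.624531e-04 K⁻¹
Step 4: Eₐ = -R × ln(k₂/k₁) / (1/T₂ - 1/T₁) = -8.314 × 13.3129 / -9.624531e-04
Step 5: Eₐ = 1.1500e+05 J/mol = 115.0 kJ/mol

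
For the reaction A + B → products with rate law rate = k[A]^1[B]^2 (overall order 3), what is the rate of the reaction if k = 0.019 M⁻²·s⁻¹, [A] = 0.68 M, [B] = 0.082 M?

8.687e-05 M/s

Step 1: The rate law is rate = k[A]^1[B]^2, overall order = 1+2 = 3
Step 2: Substitute values: rate = 0.019 × (0.68)^1 × (0.082)^2
Step 3: rate = 0.019 × 0.68 × 0.006724 = 8.68741e-05 M/s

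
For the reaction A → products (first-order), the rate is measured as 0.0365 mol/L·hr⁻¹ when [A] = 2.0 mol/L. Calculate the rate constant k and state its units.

0.01825 hr⁻¹

Step 1: rate = k[A]^1, so k = rate / [A]^1.
Step 2: k = 0.0365 / (2.0)^1 = 0.0365 / 2.
Step 3: k = 0.01825 hr⁻¹.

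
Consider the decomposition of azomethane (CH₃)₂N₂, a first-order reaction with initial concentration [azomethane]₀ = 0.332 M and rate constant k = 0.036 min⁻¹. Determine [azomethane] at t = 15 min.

0.1935 M

Step 1: For a first-order reaction: [azomethane] = [azomethane]₀ × e^(-kt)
Step 2: [azomethane] = 0.332 × e^(-0.036 × 15)
Step 3: [azomethane] = 0.332 × e^(-0.54)
Step 4: [azomethane] = 0.332 × 0.582748 = 0.1935 M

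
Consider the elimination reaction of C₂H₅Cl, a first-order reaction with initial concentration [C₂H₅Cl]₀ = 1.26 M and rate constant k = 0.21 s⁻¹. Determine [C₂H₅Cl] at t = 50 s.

3.47e-05 M

Step 1: For a first-order reaction: [C₂H₅Cl] = [C₂H₅Cl]₀ × e^(-kt)
Step 2: [C₂H₅Cl] = 1.26 × e^(-0.21 × 50)
Step 3: [C₂H₅Cl] = 1.26 × e^(-10.5)
Step 4: [C₂H₅Cl] = 1.26 × 2.75364e-05 = 3.47e-05 M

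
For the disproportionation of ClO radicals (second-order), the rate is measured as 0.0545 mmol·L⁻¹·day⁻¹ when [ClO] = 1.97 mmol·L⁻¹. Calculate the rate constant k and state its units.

0.01404 (mmol·L⁻¹)⁻¹·day⁻¹

Step 1: rate = k[ClO]^2, so k = rate / [ClO]^2.
Step 2: k = 0.0545 / (1.97)^2 = 0.0545 / 3.881.
Step 3: k = 0.01404 (mmol·L⁻¹)⁻¹·day⁻¹.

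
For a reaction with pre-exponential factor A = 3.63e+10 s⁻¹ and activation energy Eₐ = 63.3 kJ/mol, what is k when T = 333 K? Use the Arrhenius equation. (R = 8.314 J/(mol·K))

4.27e+00 s⁻¹

Step 1: Use the Arrhenius equation: k = A × exp(-Eₐ/RT)
Step 2: Convert Eₐ to J/mol: 63.3 kJ/mol = 63300 J/mol
Step 3: Calculate the exponent: -Eₐ/(RT) = -63300/(8.314 × 333) = -22.86385
Step 4: k = 3.63e+10 × exp(-22.86385)
Step 5: k = 3.63e+10 × 1.17586e-10 = 4.2684e+00 s⁻¹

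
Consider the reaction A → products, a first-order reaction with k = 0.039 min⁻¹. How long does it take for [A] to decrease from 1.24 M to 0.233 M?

42.87 min

Step 1: For first-order: t = ln([A]₀/[A])/k
Step 2: t = ln(1.24/0.233)/0.039
Step 3: t = ln(5.322)/0.039
Step 4: t = 1.672/0.039 = 42.87 min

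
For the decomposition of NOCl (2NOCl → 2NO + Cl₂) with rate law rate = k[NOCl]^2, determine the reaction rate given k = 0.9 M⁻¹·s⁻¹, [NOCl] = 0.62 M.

0.346 M/s

Step 1: Identify the rate law: rate = k[NOCl]^2
Step 2: Substitute values: rate = 0.9 × (0.62)^2
Step 3: Calculate: rate = 0.9 × 0.3844 = 0.34596 M/s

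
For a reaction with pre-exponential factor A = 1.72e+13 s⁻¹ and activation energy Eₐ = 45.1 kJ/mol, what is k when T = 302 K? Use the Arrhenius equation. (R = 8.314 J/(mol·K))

2.72e+05 s⁻¹

Step 1: Use the Arrhenius equation: k = A × exp(-Eₐ/RT)
Step 2: Convert Eₐ to J/mol: 45.1 kJ/mol = 45100 J/mol
Step 3: Calculate the exponent: -Eₐ/(RT) = -45100/(8.314 × 302) = -17.96220
Step 4: k = 1.72e+13 × exp(-17.96220)
Step 5: k = 1.72e+13 × 1.58167e-08 = 2.7205e+05 s⁻¹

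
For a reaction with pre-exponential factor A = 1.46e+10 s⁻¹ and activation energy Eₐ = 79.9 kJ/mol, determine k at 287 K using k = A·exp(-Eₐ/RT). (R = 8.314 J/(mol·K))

4.19e-05 s⁻¹

Step 1: Use the Arrhenius equation: k = A × exp(-Eₐ/RT)
Step 2: Convert Eₐ to J/mol: 79.9 kJ/mol = 79900 J/mol
Step 3: Calculate the exponent: -Eₐ/(RT) = -79900/(8.314 × 287) = -33.48535
Step 4: k = 1.46e+10 × exp(-33.48535)
Step 5: k = 1.46e+10 × 2.86746e-15 = 4.1865e-05 s⁻¹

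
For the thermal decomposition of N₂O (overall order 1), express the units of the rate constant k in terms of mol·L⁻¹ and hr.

hr⁻¹

Step 1: For overall order n, rate = k × (concentration)^n.
Step 2: Rate has units mol·L⁻¹·hr⁻¹; concentration term has units (mol·L⁻¹)^1.
Step 3: k = rate / (concentration)^n, so units of k = (mol·L⁻¹)^(1-1)·hr⁻¹ = hr⁻¹.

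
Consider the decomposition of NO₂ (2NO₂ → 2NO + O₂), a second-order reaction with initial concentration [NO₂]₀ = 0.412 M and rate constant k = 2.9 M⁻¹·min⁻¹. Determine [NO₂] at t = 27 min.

0.01239 M

Step 1: For a second-order reaction: 1/[NO₂] = 1/[NO₂]₀ + kt
Step 2: 1/[NO₂] = 1/0.412 + 2.9 × 27
Step 3: 1/[NO₂] = 2.427 + 78.3 = 80.73
Step 4: [NO₂] = 1/80.73 = 0.01239 M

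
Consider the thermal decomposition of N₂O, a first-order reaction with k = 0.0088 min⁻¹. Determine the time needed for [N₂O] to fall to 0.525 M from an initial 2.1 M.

157.5 min

Step 1: For first-order: t = ln([N₂O]₀/[N₂O])/k
Step 2: t = ln(2.1/0.525)/0.0088
Step 3: t = ln(4)/0.0088
Step 4: t = 1.386/0.0088 = 157.5 min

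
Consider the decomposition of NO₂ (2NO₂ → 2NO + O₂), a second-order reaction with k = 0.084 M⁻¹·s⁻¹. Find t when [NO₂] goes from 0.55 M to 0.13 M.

69.93 s

Step 1: For second-order: t = (1/[NO₂] - 1/[NO₂]₀)/k
Step 2: t = (1/0.13 - 1/0.55)/0.084
Step 3: t = (7.692 - 1.818)/0.084
Step 4: t = 5.874/0.084 = 69.93 s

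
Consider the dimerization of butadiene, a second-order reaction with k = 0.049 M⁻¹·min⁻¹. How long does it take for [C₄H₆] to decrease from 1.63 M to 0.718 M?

15.9 min

Step 1: For second-order: t = (1/[C₄H₆] - 1/[C₄H₆]₀)/k
Step 2: t = (1/0.718 - 1/1.63)/0.049
Step 3: t = (1.393 - 0.6135)/0.049
Step 4: t = 0.7793/0.049 = 15.9 min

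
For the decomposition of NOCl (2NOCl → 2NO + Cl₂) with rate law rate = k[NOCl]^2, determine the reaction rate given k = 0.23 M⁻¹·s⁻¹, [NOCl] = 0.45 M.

0.04658 M/s

Step 1: Identify the rate law: rate = k[NOCl]^2
Step 2: Substitute values: rate = 0.23 × (0.45)^2
Step 3: Calculate: rate = 0.23 × 0.2025 = 0.046575 M/s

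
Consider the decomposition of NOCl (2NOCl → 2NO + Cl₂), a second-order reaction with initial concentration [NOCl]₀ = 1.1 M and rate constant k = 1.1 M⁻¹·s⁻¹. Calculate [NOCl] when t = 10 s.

0.08397 M

Step 1: For a second-order reaction: 1/[NOCl] = 1/[NOCl]₀ + kt
Step 2: 1/[NOCl] = 1/1.1 + 1.1 × 10
Step 3: 1/[NOCl] = 0.9091 + 11 = 11.91
Step 4: [NOCl] = 1/11.91 = 0.08397 M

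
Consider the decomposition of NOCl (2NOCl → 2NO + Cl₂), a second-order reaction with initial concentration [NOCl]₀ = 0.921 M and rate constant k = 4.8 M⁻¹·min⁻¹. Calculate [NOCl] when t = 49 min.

0.004232 M

Step 1: For a second-order reaction: 1/[NOCl] = 1/[NOCl]₀ + kt
Step 2: 1/[NOCl] = 1/0.921 + 4.8 × 49
Step 3: 1/[NOCl] = 1.086 + 235.2 = 236.3
Step 4: [NOCl] = 1/236.3 = 0.004232 M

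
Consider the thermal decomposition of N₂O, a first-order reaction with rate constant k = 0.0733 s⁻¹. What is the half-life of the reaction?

9.456 s

Step 1: For a first-order reaction, t₁/₂ = ln(2)/k
Step 2: t₁/₂ = ln(2)/0.0733
Step 3: t₁/₂ = 0.6931/0.0733 = 9.456 s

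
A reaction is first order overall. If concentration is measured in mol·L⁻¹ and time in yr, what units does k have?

yr⁻¹

Step 1: For overall order n, rate = k × (concentration)^n.
Step 2: Rate has units mol·L⁻¹·yr⁻¹; concentration term has units (mol·L⁻¹)^1.
Step 3: k = rate / (concentration)^n, so units of k = (mol·L⁻¹)^(1-1)·yr⁻¹ = yr⁻¹.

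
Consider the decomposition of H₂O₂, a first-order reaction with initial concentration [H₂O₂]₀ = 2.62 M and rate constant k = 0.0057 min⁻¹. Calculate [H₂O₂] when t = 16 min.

2.392 M

Step 1: For a first-order reaction: [H₂O₂] = [H₂O₂]₀ × e^(-kt)
Step 2: [H₂O₂] = 2.62 × e^(-0.0057 × 16)
Step 3: [H₂O₂] = 2.62 × e^(-0.0912)
Step 4: [H₂O₂] = 2.62 × 0.912835 = 2.392 M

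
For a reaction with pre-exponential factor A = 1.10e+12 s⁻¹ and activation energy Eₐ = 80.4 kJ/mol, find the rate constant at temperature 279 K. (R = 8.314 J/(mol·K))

9.73e-04 s⁻¹

Step 1: Use the Arrhenius equation: k = A × exp(-Eₐ/RT)
Step 2: Convert Eₐ to J/mol: 80.4 kJ/mol = 80400 J/mol
Step 3: Calculate the exponent: -Eₐ/(RT) = -80400/(8.314 × 279) = -34.66106
Step 4: k = 1.10e+12 × exp(-34.66106)
Step 5: k = 1.10e+12 × 8.84897e-16 = 9.7339e-04 s⁻¹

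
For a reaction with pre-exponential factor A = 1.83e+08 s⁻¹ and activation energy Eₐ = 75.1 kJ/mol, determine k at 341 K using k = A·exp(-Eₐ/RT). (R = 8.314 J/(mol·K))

5.73e-04 s⁻¹

Step 1: Use the Arrhenius equation: k = A × exp(-Eₐ/RT)
Step 2: Convert Eₐ to J/mol: 75.1 kJ/mol = 75100 J/mol
Step 3: Calculate the exponent: -Eₐ/(RT) = -75100/(8.314 × 341) = -26.48961
Step 4: k = 1.83e+08 × exp(-26.48961)
Step 5: k = 1.83e+08 × 3.13118e-12 = 5.7301e-04 s⁻¹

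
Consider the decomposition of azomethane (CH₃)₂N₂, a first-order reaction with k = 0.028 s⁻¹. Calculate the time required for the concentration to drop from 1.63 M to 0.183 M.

78.1 s

Step 1: For first-order: t = ln([azomethane]₀/[azomethane])/k
Step 2: t = ln(1.63/0.183)/0.028
Step 3: t = ln(8.907)/0.028
Step 4: t = 2.187/0.028 = 78.1 s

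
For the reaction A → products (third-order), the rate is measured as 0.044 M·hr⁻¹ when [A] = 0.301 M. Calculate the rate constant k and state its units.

1.613 M⁻²·hr⁻¹

Step 1: rate = k[A]^3, so k = rate / [A]^3.
Step 2: k = 0.044 / (0.301)^3 = 0.044 / 0.02727.
Step 3: k = 1.613 M⁻²·hr⁻¹.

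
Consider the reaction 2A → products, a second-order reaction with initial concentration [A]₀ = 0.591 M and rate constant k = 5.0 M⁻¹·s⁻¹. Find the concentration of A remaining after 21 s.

0.009373 M

Step 1: For a second-order reaction: 1/[A] = 1/[A]₀ + kt
Step 2: 1/[A] = 1/0.591 + 5.0 × 21
Step 3: 1/[A] = 1.692 + 105 = 106.7
Step 4: [A] = 1/106.7 = 0.009373 M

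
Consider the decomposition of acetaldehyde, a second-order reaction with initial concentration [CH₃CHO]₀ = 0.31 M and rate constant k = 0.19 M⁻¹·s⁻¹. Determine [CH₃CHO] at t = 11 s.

0.1881 M

Step 1: For a second-order reaction: 1/[CH₃CHO] = 1/[CH₃CHO]₀ + kt
Step 2: 1/[CH₃CHO] = 1/0.31 + 0.19 × 11
Step 3: 1/[CH₃CHO] = 3.226 + 2.09 = 5.316
Step 4: [CH₃CHO] = 1/5.316 = 0.1881 M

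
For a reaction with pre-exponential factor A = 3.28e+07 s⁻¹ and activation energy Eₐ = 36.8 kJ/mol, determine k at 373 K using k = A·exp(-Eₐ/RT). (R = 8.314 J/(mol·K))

2.30e+02 s⁻¹

Step 1: Use the Arrhenius equation: k = A × exp(-Eₐ/RT)
Step 2: Convert Eₐ to J/mol: 36.8 kJ/mol = 36800 J/mol
Step 3: Calculate the exponent: -Eₐ/(RT) = -36800/(8.314 × 373) = -11.86667
Step 4: k = 3.28e+07 × exp(-11.86667)
Step 5: k = 3.28e+07 × 7.02054e-06 = 2.3027e+02 s⁻¹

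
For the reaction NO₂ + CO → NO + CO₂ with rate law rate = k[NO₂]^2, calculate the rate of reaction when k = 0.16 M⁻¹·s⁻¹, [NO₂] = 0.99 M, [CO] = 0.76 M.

0.1568 M/s

Step 1: The rate law is rate = k[NO₂]^2
Step 2: Note that the rate does not depend on [CO] (zero order in CO).
Step 3: rate = 0.16 × (0.99)^2 = 0.156816 M/s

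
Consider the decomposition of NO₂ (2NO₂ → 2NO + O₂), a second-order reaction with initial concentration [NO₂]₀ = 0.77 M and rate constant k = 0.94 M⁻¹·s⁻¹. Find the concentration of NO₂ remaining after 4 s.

0.1977 M

Step 1: For a second-order reaction: 1/[NO₂] = 1/[NO₂]₀ + kt
Step 2: 1/[NO₂] = 1/0.77 + 0.94 × 4
Step 3: 1/[NO₂] = 1.299 + 3.76 = 5.059
Step 4: [NO₂] = 1/5.059 = 0.1977 M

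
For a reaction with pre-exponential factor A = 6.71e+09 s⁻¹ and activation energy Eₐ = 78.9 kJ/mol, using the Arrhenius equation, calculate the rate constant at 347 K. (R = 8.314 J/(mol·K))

8.90e-03 s⁻¹

Step 1: Use the Arrhenius equation: k = A × exp(-Eₐ/RT)
Step 2: Convert Eₐ to J/mol: 78.9 kJ/mol = 78900 J/mol
Step 3: Calculate the exponent: -Eₐ/(RT) = -78900/(8.314 × 347) = -27.34875
Step 4: k = 6.71e+09 × exp(-27.34875)
Step 5: k = 6.71e+09 × 1.32614e-12 = 8.8984e-03 s⁻¹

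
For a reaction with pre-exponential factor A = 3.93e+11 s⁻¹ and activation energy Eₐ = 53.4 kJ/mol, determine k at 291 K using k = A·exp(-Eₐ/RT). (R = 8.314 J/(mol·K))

1.02e+02 s⁻¹

Step 1: Use the Arrhenius equation: k = A × exp(-Eₐ/RT)
Step 2: Convert Eₐ to J/mol: 53.4 kJ/mol = 53400 J/mol
Step 3: Calculate the exponent: -Eₐ/(RT) = -53400/(8.314 × 291) = -22.07183
Step 4: k = 3.93e+11 × exp(-22.07183)
Step 5: k = 3.93e+11 × 2.59613e-10 = 1.0203e+02 s⁻¹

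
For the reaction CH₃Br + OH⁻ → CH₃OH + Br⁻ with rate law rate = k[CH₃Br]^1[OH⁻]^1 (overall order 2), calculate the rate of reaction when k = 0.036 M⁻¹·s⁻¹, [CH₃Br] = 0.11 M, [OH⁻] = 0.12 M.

0.0004752 M/s

Step 1: The rate law is rate = k[CH₃Br]^1[OH⁻]^1, overall order = 1+1 = 2
Step 2: Substitute values: rate = 0.036 × (0.11)^1 × (0.12)^1
Step 3: rate = 0.036 × 0.11 × 0.12 = 0.0004752 M/s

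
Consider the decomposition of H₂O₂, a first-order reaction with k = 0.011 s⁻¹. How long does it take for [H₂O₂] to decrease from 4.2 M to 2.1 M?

63.01 s

Step 1: For first-order: t = ln([H₂O₂]₀/[H₂O₂])/k
Step 2: t = ln(4.2/2.1)/0.011
Step 3: t = ln(2)/0.011
Step 4: t = 0.6931/0.011 = 63.01 s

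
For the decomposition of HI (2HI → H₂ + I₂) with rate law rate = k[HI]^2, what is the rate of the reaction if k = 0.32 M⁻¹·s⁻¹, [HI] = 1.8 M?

1.037 M/s

Step 1: Identify the rate law: rate = k[HI]^2
Step 2: Substitute values: rate = 0.32 × (1.8)^2
Step 3: Calculate: rate = 0.32 × 3.24 = 1.0368 M/s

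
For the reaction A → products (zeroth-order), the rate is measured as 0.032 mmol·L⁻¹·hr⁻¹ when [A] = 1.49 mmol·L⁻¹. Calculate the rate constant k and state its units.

0.032 mmol·L⁻¹·hr⁻¹

Step 1: For a zeroth-order reaction, rate = k (independent of concentration).
Step 2: k = rate = 0.032 mmol·L⁻¹·hr⁻¹.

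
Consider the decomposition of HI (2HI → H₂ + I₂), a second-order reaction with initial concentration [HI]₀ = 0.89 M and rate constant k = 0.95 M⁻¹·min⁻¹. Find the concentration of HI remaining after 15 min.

0.06505 M

Step 1: For a second-order reaction: 1/[HI] = 1/[HI]₀ + kt
Step 2: 1/[HI] = 1/0.89 + 0.95 × 15
Step 3: 1/[HI] = 1.124 + 14.25 = 15.37
Step 4: [HI] = 1/15.37 = 0.06505 M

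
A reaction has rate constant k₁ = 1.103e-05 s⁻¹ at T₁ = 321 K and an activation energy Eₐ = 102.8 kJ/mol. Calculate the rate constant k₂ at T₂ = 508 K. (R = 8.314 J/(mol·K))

1.587e+01 s⁻¹

Step 1: Use the two-temperature Arrhenius form: ln(k₂/k₁) = -Eₐ/R × (1/T₂ - 1/T₁)
Step 2: Convert Eₐ to J/mol: 102.8 kJ/mol = 102800 J/mol
Step 3: 1/T₂ - 1/T₁ = 1/508 - 1/321 = -1.146761e-03 K⁻¹
Step 4: ln(k₂/k₁) = -102800/8.314 × -1.146761e-03 = 14.17934
Step 5: k₂ = k₁ × exp(14.17934) = 1.103e-05 × 1.43883e+06 = 1.587e+01 s⁻¹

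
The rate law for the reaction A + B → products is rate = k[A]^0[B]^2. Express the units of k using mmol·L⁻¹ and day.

(mmol·L⁻¹)⁻¹·day⁻¹

Step 1: Overall order = 0 + 2 = 2.
Step 2: rate has units mmol·L⁻¹·day⁻¹; [A]^0[B]^2 has units (mmol·L⁻¹)^2.
Step 3: k = rate/([A]^0[B]^2), so units of k = (mmol·L⁻¹)^(1-2)·day⁻¹ = (mmol·L⁻¹)⁻¹·day⁻¹.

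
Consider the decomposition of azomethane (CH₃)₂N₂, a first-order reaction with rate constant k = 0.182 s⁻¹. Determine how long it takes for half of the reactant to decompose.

3.809 s

Step 1: For a first-order reaction, t₁/₂ = ln(2)/k
Step 2: t₁/₂ = ln(2)/0.182
Step 3: t₁/₂ = 0.6931/0.182 = 3.809 s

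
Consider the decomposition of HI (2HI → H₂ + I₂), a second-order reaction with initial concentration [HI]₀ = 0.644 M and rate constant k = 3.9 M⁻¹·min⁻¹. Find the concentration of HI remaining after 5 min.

0.0475 M

Step 1: For a second-order reaction: 1/[HI] = 1/[HI]₀ + kt
Step 2: 1/[HI] = 1/0.644 + 3.9 × 5
Step 3: 1/[HI] = 1.553 + 19.5 = 21.05
Step 4: [HI] = 1/21.05 = 0.0475 M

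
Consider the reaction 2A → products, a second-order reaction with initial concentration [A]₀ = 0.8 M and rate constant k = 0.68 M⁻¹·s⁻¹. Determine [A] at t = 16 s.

0.08244 M

Step 1: For a second-order reaction: 1/[A] = 1/[A]₀ + kt
Step 2: 1/[A] = 1/0.8 + 0.68 × 16
Step 3: 1/[A] = 1.25 + 10.88 = 12.13
Step 4: [A] = 1/12.13 = 0.08244 M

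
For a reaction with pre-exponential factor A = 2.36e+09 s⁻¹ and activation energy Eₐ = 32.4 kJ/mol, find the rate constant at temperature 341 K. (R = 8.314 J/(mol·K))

2.57e+04 s⁻¹

Step 1: Use the Arrhenius equation: k = A × exp(-Eₐ/RT)
Step 2: Convert Eₐ to J/mol: 32.4 kJ/mol = 32400 J/mol
Step 3: Calculate the exponent: -Eₐ/(RT) = -32400/(8.314 × 341) = -11.42827
Step 4: k = 2.36e+09 × exp(-11.42827)
Step 5: k = 2.36e+09 × 1.08834e-05 = 2.5685e+04 s⁻¹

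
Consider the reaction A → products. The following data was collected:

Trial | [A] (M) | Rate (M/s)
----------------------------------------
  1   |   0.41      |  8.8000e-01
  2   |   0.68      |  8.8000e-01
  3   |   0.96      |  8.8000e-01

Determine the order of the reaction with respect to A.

zeroth order (0)

Step 1: Compare trials - when concentration changes, rate stays constant.
Step 2: rate₂/rate₁ = 8.8000e-01/8.8000e-01 = 1
Step 3: [A]₂/[A]₁ = 0.68/0.41 = 1.659
Step 4: Since rate ratio ≈ (conc ratio)^0, the reaction is zeroth order.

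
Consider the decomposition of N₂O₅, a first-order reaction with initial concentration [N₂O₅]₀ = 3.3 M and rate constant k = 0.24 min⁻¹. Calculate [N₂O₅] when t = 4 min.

1.264 M

Step 1: For a first-order reaction: [N₂O₅] = [N₂O₅]₀ × e^(-kt)
Step 2: [N₂O₅] = 3.3 × e^(-0.24 × 4)
Step 3: [N₂O₅] = 3.3 × e^(-0.96)
Step 4: [N₂O₅] = 3.3 × 0.382893 = 1.264 M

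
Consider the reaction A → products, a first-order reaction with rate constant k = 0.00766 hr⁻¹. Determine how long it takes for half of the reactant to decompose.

90.49 hr

Step 1: For a first-order reaction, t₁/₂ = ln(2)/k
Step 2: t₁/₂ = ln(2)/0.00766
Step 3: t₁/₂ = 0.6931/0.00766 = 90.49 hr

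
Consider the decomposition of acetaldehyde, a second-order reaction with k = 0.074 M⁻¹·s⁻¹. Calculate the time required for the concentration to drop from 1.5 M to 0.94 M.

5.367 s

Step 1: For second-order: t = (1/[CH₃CHO] - 1/[CH₃CHO]₀)/k
Step 2: t = (1/0.94 - 1/1.5)/0.074
Step 3: t = (1.064 - 0.6667)/0.074
Step 4: t = 0.3972/0.074 = 5.367 s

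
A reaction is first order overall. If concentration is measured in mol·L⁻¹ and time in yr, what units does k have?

yr⁻¹

Step 1: For overall order n, rate = k × (concentration)^n.
Step 2: Rate has units mol·L⁻¹·yr⁻¹; concentration term has units (mol·L⁻¹)^1.
Step 3: k = rate / (concentration)^n, so units of k = (mol·L⁻¹)^(1-1)·yr⁻¹ = yr⁻¹.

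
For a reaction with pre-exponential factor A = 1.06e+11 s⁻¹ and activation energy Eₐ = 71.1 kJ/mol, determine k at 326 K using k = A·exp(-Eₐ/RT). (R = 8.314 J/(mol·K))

4.29e-01 s⁻¹

Step 1: Use the Arrhenius equation: k = A × exp(-Eₐ/RT)
Step 2: Convert Eₐ to J/mol: 71.1 kJ/mol = 71100 J/mol
Step 3: Calculate the exponent: -Eₐ/(RT) = -71100/(8.314 × 326) = -26.23264
Step 4: k = 1.06e+11 × exp(-26.23264)
Step 5: k = 1.06e+11 × 4.04864e-12 = 4.2916e-01 s⁻¹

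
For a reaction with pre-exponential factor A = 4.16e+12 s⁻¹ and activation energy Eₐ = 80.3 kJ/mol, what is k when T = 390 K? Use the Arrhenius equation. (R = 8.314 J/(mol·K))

7.31e+01 s⁻¹

Step 1: Use the Arrhenius equation: k = A × exp(-Eₐ/RT)
Step 2: Convert Eₐ to J/mol: 80.3 kJ/mol = 80300 J/mol
Step 3: Calculate the exponent: -Eₐ/(RT) = -80300/(8.314 × 390) = -24.76515
Step 4: k = 4.16e+12 × exp(-24.76515)
Step 5: k = 4.16e+12 × 1.75643e-11 = 7.3067e+01 s⁻¹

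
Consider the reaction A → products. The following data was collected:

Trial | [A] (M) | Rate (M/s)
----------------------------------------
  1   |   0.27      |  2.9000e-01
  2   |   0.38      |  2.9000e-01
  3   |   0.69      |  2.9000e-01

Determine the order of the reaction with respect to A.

zeroth order (0)

Step 1: Compare trials - when concentration changes, rate stays constant.
Step 2: rate₂/rate₁ = 2.9000e-01/2.9000e-01 = 1
Step 3: [A]₂/[A]₁ = 0.38/0.27 = 1.407
Step 4: Since rate ratio ≈ (conc ratio)^0, the reaction is zeroth order.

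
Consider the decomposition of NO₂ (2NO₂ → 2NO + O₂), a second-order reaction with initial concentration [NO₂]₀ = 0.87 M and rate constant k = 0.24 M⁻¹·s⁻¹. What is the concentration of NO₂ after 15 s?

0.2106 M

Step 1: For a second-order reaction: 1/[NO₂] = 1/[NO₂]₀ + kt
Step 2: 1/[NO₂] = 1/0.87 + 0.24 × 15
Step 3: 1/[NO₂] = 1.149 + 3.6 = 4.749
Step 4: [NO₂] = 1/4.749 = 0.2106 M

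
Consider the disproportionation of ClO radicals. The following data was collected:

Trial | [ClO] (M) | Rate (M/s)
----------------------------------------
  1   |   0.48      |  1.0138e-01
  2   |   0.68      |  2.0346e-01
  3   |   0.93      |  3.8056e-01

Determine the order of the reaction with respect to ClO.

second order (2)

Step 1: Compare trials to find order n where rate₂/rate₁ = ([ClO]₂/[ClO]₁)^n
Step 2: rate₂/rate₁ = 2.0346e-01/1.0138e-01 = 2.007
Step 3: [ClO]₂/[ClO]₁ = 0.68/0.48 = 1.417
Step 4: n = ln(2.007)/ln(1.417) = 2.00 ≈ 2
Step 5: The reaction is second order in ClO.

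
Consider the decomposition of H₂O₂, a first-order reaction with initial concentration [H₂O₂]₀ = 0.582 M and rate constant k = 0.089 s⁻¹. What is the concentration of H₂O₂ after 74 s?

0.0008029 M

Step 1: For a first-order reaction: [H₂O₂] = [H₂O₂]₀ × e^(-kt)
Step 2: [H₂O₂] = 0.582 × e^(-0.089 × 74)
Step 3: [H₂O₂] = 0.582 × e^(-6.586)
Step 4: [H₂O₂] = 0.582 × 0.00137955 = 0.0008029 M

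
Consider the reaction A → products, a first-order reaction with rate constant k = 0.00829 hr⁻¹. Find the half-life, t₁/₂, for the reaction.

83.61 hr

Step 1: For a first-order reaction, t₁/₂ = ln(2)/k
Step 2: t₁/₂ = ln(2)/0.00829
Step 3: t₁/₂ = 0.6931/0.00829 = 83.61 hr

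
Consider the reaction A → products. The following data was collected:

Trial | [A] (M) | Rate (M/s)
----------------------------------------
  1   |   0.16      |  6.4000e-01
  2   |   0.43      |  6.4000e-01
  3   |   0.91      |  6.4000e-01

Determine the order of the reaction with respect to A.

zeroth order (0)

Step 1: Compare trials - when concentration changes, rate stays constant.
Step 2: rate₂/rate₁ = 6.4000e-01/6.4000e-01 = 1
Step 3: [A]₂/[A]₁ = 0.43/0.16 = 2.688
Step 4: Since rate ratio ≈ (conc ratio)^0, the reaction is zeroth order.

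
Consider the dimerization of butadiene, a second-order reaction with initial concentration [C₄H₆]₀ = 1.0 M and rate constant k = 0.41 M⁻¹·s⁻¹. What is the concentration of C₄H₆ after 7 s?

0.2584 M

Step 1: For a second-order reaction: 1/[C₄H₆] = 1/[C₄H₆]₀ + kt
Step 2: 1/[C₄H₆] = 1/1.0 + 0.41 × 7
Step 3: 1/[C₄H₆] = 1 + 2.87 = 3.87
Step 4: [C₄H₆] = 1/3.87 = 0.2584 M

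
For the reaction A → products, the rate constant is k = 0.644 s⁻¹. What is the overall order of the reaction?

first order (1)

Step 1: The units of k for an nth-order reaction are (concentration)^(1-n)·(time)⁻¹.
Step 2: Here k has units s⁻¹, so the concentration exponent is 0.
Step 3: 1 - n = 0 ⇒ n = 1. The reaction is first order.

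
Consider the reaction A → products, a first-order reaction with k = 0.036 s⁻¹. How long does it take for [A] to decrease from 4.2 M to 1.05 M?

38.51 s

Step 1: For first-order: t = ln([A]₀/[A])/k
Step 2: t = ln(4.2/1.05)/0.036
Step 3: t = ln(4)/0.036
Step 4: t = 1.386/0.036 = 38.51 s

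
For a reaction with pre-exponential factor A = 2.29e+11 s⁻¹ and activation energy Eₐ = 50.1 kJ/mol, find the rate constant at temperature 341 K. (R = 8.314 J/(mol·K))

4.84e+03 s⁻¹

Step 1: Use the Arrhenius equation: k = A × exp(-Eₐ/RT)
Step 2: Convert Eₐ to J/mol: 50.1 kJ/mol = 50100 J/mol
Step 3: Calculate the exponent: -Eₐ/(RT) = -50100/(8.314 × 341) = -17.67150
Step 4: k = 2.29e+11 × exp(-17.67150)
Step 5: k = 2.29e+11 × 2.11527e-08 = 4.8440e+03 s⁻¹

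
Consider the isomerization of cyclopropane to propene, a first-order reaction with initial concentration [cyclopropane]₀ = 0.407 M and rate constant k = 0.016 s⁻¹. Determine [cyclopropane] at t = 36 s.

0.2288 M

Step 1: For a first-order reaction: [cyclopropane] = [cyclopropane]₀ × e^(-kt)
Step 2: [cyclopropane] = 0.407 × e^(-0.016 × 36)
Step 3: [cyclopropane] = 0.407 × e^(-0.576)
Step 4: [cyclopropane] = 0.407 × 0.562142 = 0.2288 M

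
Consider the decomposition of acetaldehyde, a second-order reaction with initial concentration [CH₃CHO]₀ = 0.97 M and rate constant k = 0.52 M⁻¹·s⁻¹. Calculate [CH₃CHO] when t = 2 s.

0.4829 M

Step 1: For a second-order reaction: 1/[CH₃CHO] = 1/[CH₃CHO]₀ + kt
Step 2: 1/[CH₃CHO] = 1/0.97 + 0.52 × 2
Step 3: 1/[CH₃CHO] = 1.031 + 1.04 = 2.071
Step 4: [CH₃CHO] = 1/2.071 = 0.4829 M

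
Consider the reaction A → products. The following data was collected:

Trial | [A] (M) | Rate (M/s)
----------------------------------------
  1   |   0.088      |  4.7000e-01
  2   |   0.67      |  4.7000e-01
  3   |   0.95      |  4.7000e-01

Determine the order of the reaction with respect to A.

zeroth order (0)

Step 1: Compare trials - when concentration changes, rate stays constant.
Step 2: rate₂/rate₁ = 4.7000e-01/4.7000e-01 = 1
Step 3: [A]₂/[A]₁ = 0.67/0.088 = 7.614
Step 4: Since rate ratio ≈ (conc ratio)^0, the reaction is zeroth order.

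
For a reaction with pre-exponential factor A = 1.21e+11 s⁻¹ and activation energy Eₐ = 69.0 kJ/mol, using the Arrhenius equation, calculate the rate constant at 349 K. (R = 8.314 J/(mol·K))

5.69e+00 s⁻¹

Step 1: Use the Arrhenius equation: k = A × exp(-Eₐ/RT)
Step 2: Convert Eₐ to J/mol: 69.0 kJ/mol = 69000 J/mol
Step 3: Calculate the exponent: -Eₐ/(RT) = -69000/(8.314 × 349) = -23.78010
Step 4: k = 1.21e+11 × exp(-23.78010)
Step 5: k = 1.21e+11 × 4.70364e-11 = 5.6914e+00 s⁻¹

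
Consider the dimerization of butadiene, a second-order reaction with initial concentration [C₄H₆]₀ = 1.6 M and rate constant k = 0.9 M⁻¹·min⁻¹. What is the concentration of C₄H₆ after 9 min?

0.1146 M

Step 1: For a second-order reaction: 1/[C₄H₆] = 1/[C₄H₆]₀ + kt
Step 2: 1/[C₄H₆] = 1/1.6 + 0.9 × 9
Step 3: 1/[C₄H₆] = 0.625 + 8.1 = 8.725
Step 4: [C₄H₆] = 1/8.725 = 0.1146 M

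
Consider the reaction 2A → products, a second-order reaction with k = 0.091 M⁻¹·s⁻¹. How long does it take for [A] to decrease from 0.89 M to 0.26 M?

29.92 s

Step 1: For second-order: t = (1/[A] - 1/[A]₀)/k
Step 2: t = (1/0.26 - 1/0.89)/0.091
Step 3: t = (3.846 - 1.124)/0.091
Step 4: t = 2.723/0.091 = 29.92 s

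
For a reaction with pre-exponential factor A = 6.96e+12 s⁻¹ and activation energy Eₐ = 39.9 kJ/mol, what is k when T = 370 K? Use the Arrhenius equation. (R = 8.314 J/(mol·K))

1.62e+07 s⁻¹

Step 1: Use the Arrhenius equation: k = A × exp(-Eₐ/RT)
Step 2: Convert Eₐ to J/mol: 39.9 kJ/mol = 39900 J/mol
Step 3: Calculate the exponent: -Eₐ/(RT) = -39900/(8.314 × 370) = -12.97063
Step 4: k = 6.96e+12 × exp(-12.97063)
Step 5: k = 6.96e+12 × 2.32770e-06 = 1.6201e+07 s⁻¹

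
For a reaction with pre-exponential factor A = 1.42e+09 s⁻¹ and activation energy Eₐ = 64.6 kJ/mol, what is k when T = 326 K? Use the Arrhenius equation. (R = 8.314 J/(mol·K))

6.33e-02 s⁻¹

Step 1: Use the Arrhenius equation: k = A × exp(-Eₐ/RT)
Step 2: Convert Eₐ to J/mol: 64.6 kJ/mol = 64600 J/mol
Step 3: Calculate the exponent: -Eₐ/(RT) = -64600/(8.314 × 326) = -23.83444
Step 4: k = 1.42e+09 × exp(-23.83444)
Step 5: k = 1.42e+09 × 4.45486e-11 = 6.3259e-02 s⁻¹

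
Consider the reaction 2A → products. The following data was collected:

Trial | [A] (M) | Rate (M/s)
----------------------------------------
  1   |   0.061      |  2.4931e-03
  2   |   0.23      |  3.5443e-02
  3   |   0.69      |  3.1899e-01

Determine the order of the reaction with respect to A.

second order (2)

Step 1: Compare trials to find order n where rate₂/rate₁ = ([A]₂/[A]₁)^n
Step 2: rate₂/rate₁ = 3.5443e-02/2.4931e-03 = 14.22
Step 3: [A]₂/[A]₁ = 0.23/0.061 = 3.77
Step 4: n = ln(14.22)/ln(3.77) = 2.00 ≈ 2
Step 5: The reaction is second order in A.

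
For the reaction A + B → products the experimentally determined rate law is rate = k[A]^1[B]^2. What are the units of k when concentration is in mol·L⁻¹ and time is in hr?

(mol·L⁻¹)⁻²·hr⁻¹

Step 1: Overall order = 1 + 2 = 3.
Step 2: rate has units mol·L⁻¹·hr⁻¹; [A]^1[B]^2 has units (mol·L⁻¹)^3.
Step 3: k = rate/([A]^1[B]^2), so units of k = (mol·L⁻¹)^(1-3)·hr⁻¹ = (mol·L⁻¹)⁻²·hr⁻¹.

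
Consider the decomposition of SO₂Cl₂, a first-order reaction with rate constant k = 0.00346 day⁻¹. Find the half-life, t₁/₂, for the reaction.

200.3 day

Step 1: For a first-order reaction, t₁/₂ = ln(2)/k
Step 2: t₁/₂ = ln(2)/0.00346
Step 3: t₁/₂ = 0.6931/0.00346 = 200.3 day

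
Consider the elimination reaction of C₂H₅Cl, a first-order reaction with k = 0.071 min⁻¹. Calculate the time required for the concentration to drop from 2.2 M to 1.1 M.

9.763 min

Step 1: For first-order: t = ln([C₂H₅Cl]₀/[C₂H₅Cl])/k
Step 2: t = ln(2.2/1.1)/0.071
Step 3: t = ln(2)/0.071
Step 4: t = 0.6931/0.071 = 9.763 min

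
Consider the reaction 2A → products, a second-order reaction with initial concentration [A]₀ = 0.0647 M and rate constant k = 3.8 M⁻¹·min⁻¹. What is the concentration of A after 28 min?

0.008206 M

Step 1: For a second-order reaction: 1/[A] = 1/[A]₀ + kt
Step 2: 1/[A] = 1/0.0647 + 3.8 × 28
Step 3: 1/[A] = 15.46 + 106.4 = 121.9
Step 4: [A] = 1/121.9 = 0.008206 M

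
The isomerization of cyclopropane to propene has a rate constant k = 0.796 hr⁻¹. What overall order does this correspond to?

first order (1)

Step 1: The units of k for an nth-order reaction are (concentration)^(1-n)·(time)⁻¹.
Step 2: Here k has units hr⁻¹, so the concentration exponent is 0.
Step 3: 1 - n = 0 ⇒ n = 1. The reaction is first order.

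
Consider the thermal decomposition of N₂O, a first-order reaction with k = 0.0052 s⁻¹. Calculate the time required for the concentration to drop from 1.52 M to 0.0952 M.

532.8 s

Step 1: For first-order: t = ln([N₂O]₀/[N₂O])/k
Step 2: t = ln(1.52/0.0952)/0.0052
Step 3: t = ln(15.97)/0.0052
Step 4: t = 2.77/0.0052 = 532.8 s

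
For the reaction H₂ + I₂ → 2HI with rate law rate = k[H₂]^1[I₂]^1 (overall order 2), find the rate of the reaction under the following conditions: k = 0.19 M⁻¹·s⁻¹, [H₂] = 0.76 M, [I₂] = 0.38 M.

0.05487 M/s

Step 1: The rate law is rate = k[H₂]^1[I₂]^1, overall order = 1+1 = 2
Step 2: Substitute values: rate = 0.19 × (0.76)^1 × (0.38)^1
Step 3: rate = 0.19 × 0.76 × 0.38 = 0.054872 M/s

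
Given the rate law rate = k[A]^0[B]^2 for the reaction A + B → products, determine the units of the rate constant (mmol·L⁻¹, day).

(mmol·L⁻¹)⁻¹·day⁻¹

Step 1: Overall order = 0 + 2 = 2.
Step 2: rate has units mmol·L⁻¹·day⁻¹; [A]^0[B]^2 has units (mmol·L⁻¹)^2.
Step 3: k = rate/([A]^0[B]^2), so units of k = (mmol·L⁻¹)^(1-2)·day⁻¹ = (mmol·L⁻¹)⁻¹·day⁻¹.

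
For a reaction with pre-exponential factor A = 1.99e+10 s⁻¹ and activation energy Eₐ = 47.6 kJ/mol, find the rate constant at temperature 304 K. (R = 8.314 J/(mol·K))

1.32e+02 s⁻¹

Step 1: Use the Arrhenius equation: k = A × exp(-Eₐ/RT)
Step 2: Convert Eₐ to J/mol: 47.6 kJ/mol = 47600 J/mol
Step 3: Calculate the exponent: -Eₐ/(RT) = -47600/(8.314 × 304) = -18.83317
Step 4: k = 1.99e+10 × exp(-18.83317)
Step 5: k = 1.99e+10 × 6.62000e-09 = 1.3174e+02 s⁻¹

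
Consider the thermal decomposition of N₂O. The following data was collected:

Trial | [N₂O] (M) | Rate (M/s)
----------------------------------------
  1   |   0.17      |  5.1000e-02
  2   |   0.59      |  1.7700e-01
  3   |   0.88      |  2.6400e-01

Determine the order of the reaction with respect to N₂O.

first order (1)

Step 1: Compare trials to find order n where rate₂/rate₁ = ([N₂O]₂/[N₂O]₁)^n
Step 2: rate₂/rate₁ = 1.7700e-01/5.1000e-02 = 3.471
Step 3: [N₂O]₂/[N₂O]₁ = 0.59/0.17 = 3.471
Step 4: n = ln(3.471)/ln(3.471) = 1.00 ≈ 1
Step 5: The reaction is first order in N₂O.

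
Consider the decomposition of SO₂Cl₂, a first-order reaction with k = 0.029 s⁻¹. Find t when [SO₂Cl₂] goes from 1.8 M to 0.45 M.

47.8 s

Step 1: For first-order: t = ln([SO₂Cl₂]₀/[SO₂Cl₂])/k
Step 2: t = ln(1.8/0.45)/0.029
Step 3: t = ln(4)/0.029
Step 4: t = 1.386/0.029 = 47.8 s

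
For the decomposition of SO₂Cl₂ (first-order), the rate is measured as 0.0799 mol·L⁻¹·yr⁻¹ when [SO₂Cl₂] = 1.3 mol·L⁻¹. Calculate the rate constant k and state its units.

0.06146 yr⁻¹

Step 1: rate = k[SO₂Cl₂]^1, so k = rate / [SO₂Cl₂]^1.
Step 2: k = 0.0799 / (1.3)^1 = 0.0799 / 1.3.
Step 3: k = 0.06146 yr⁻¹.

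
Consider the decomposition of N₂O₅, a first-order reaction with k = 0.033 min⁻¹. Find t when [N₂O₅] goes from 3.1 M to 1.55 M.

21 min

Step 1: For first-order: t = ln([N₂O₅]₀/[N₂O₅])/k
Step 2: t = ln(3.1/1.55)/0.033
Step 3: t = ln(2)/0.033
Step 4: t = 0.6931/0.033 = 21 min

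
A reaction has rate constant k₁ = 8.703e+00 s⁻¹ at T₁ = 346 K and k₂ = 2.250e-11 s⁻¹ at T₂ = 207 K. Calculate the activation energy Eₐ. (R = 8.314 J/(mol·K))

114.3 kJ/mol

Step 1: Use the two-temperature Arrhenius form: ln(k₂/k₁) = -Eₐ/R × (1/T₂ - 1/T₁)
Step 2: ln(k₂/k₁) = ln(2.250e-11/8.703e+00) = ln(2.58532e-12) = -26.6812
Step 3: 1/T₂ - 1/T₁ = 1/207 - 1/346 = 1.940744e-03 K⁻¹
Step 4: Eₐ = -R × ln(k₂/k₁) / (1/T₂ - 1/T₁) = -8.314 × -26.6812 / 1.940744e-03
Step 5: Eₐ = 1.1430e+05 J/mol = 114.3 kJ/mol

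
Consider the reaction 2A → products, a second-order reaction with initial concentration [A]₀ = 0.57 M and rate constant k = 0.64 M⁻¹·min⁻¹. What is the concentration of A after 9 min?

0.1331 M

Step 1: For a second-order reaction: 1/[A] = 1/[A]₀ + kt
Step 2: 1/[A] = 1/0.57 + 0.64 × 9
Step 3: 1/[A] = 1.754 + 5.76 = 7.514
Step 4: [A] = 1/7.514 = 0.1331 M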